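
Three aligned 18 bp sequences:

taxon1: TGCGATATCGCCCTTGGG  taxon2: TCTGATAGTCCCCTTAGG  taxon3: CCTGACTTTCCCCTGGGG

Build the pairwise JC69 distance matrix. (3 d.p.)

taxon1–taxon2: 6/18 sites differ → p ≈ 0.333333, d = −0.75 ln(1 − 0.444444) = 0.440839 ≈ 0.441.
taxon1–taxon3: 8/18 sites differ → p ≈ 0.444444, d = −0.75 ln(1 − 0.592592) = 0.673455 ≈ 0.673.
taxon2–taxon3: 6/18 sites differ → p ≈ 0.333333, d = −0.75 ln(1 − 0.444444) = 0.440839 ≈ 0.441.

d(taxon1,taxon2) = 0.441, d(taxon1,taxon3) = 0.673, d(taxon2,taxon3) = 0.441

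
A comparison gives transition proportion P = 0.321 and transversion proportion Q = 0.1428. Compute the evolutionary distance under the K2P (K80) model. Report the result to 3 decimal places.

0.852

Under the Kimura two-parameter model, d = −½ ln(1 − 2P − Q) − ¼ ln(1 − 2Q).
1 − 2P − Q = 0.2152, giving −½ ln(0.2152) = 0.768094.
1 − 2Q = 0.7144, giving −¼ ln(0.7144) = 0.084078.
d = 0.768094 + 0.084078 = 0.852172.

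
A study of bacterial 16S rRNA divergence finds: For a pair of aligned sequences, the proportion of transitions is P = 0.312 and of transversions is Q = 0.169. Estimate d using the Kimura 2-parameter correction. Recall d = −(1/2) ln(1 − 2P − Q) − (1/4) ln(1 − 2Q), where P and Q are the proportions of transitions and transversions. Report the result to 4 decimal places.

Under the Kimura two-parameter model, d = −½ ln(1 − 2P − Q) − ¼ ln(1 − 2Q).
1 − 2P − Q = 0.207, giving −½ ln(0.207) = 0.787518.
1 − 2Q = 0.662, giving −¼ ln(0.662) = 0.103122.
d = 0.787518 + 0.103122 = 0.890640.

0.8906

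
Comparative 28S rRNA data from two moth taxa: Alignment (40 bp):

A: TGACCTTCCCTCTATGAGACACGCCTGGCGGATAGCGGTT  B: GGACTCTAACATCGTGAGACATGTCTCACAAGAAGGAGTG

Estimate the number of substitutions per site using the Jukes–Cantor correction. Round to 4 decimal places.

The sequences differ at 20 of 40 sites, so p = 20/40 = 0.5.
d = −(3/4) ln(1 − 4p/3) = −0.75 ln(1 − 0.666667) = −0.75 ln(0.333333)
  = −0.75 × (-1.098613) = 0.823960 substitutions/site.

0.8240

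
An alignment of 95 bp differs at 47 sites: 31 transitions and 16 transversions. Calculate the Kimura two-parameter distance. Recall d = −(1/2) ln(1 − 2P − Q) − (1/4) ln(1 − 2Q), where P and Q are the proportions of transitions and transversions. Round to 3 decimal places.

P = 31/95 ≈ 0.326316 and Q = 16/95 ≈ 0.168421.
Under the Kimura two-parameter model, d = −½ ln(1 − 2P − Q) − ¼ ln(1 − 2Q).
1 − 2P − Q = 0.178947, giving −½ ln(0.178947) = 0.860333.
1 − 2Q = 0.663158, giving −¼ ln(0.663158) = 0.102686.
d = 0.860333 + 0.102686 = 0.963019.

0.963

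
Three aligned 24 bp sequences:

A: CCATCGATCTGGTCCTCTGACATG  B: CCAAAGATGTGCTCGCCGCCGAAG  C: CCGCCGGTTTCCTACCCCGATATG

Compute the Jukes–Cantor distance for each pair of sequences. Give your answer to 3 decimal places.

d(A,B) = 0.708, d(A,C) = 0.608, d(B,C) = 0.961

A–B: 11/24 sites differ → p ≈ 0.458333, d = −0.75 ln(1 − 0.611111) = 0.708346 ≈ 0.708.
A–C: 10/24 sites differ → p ≈ 0.416667, d = −0.75 ln(1 − 0.555556) = 0.608198 ≈ 0.608.
B–C: 13/24 sites differ → p ≈ 0.541667, d = −0.75 ln(1 − 0.722223) = 0.960702 ≈ 0.961.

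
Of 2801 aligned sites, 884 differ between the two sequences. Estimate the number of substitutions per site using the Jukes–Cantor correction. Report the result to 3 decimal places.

0.410

p = 884/2801 ≈ 0.315602.
d = −(3/4) ln(1 − 4p/3) = −0.75 ln(1 − 0.420803) = −0.75 ln(0.579197)
  = −0.75 × (-0.546113) = 0.409585 substitutions/site.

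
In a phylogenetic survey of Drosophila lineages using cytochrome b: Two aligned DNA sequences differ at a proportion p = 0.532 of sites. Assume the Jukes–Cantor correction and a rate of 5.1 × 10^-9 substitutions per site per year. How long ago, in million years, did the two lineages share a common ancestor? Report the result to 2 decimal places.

d = −(3/4) ln(1 − 4p/3) = −0.75 ln(1 − 0.709333) = −0.75 ln(0.290667)
  = −0.75 × (-1.235577) = 0.926683 substitutions/site.
Under a molecular clock d = 2μt, so t = d/(2μ) = 0.926683 / (2 × 5.1 × 10^-9) = 90.85 million years.

90.85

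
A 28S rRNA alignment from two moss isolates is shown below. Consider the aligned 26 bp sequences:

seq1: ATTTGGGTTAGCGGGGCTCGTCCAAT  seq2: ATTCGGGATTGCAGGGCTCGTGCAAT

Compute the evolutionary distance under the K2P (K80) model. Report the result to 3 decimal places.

Of 26 sites, 2 differences are transitions and 3 are transversions, so P = 2/26 ≈ 0.076923 and Q = 3/26 ≈ 0.115385.
Under the Kimura two-parameter model, d = −½ ln(1 − 2P − Q) − ¼ ln(1 − 2Q).
1 − 2P − Q = 0.730769, giving −½ ln(0.730769) = 0.156829.
1 − 2Q = 0.76923, giving −¼ ln(0.76923) = 0.065591.
d = 0.156829 + 0.065591 = 0.222420.

0.222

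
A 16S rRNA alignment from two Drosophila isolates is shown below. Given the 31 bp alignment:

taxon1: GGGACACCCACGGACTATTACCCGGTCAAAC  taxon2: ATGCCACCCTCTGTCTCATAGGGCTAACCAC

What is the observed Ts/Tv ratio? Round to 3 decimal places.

0.063

Transitions are A↔G and C↔T; transversions are all other mismatches.
Transitions: 1. Transversions: 16.
R = 1/16 = 0.0625 ≈ 0.063 (to 3 d.p.).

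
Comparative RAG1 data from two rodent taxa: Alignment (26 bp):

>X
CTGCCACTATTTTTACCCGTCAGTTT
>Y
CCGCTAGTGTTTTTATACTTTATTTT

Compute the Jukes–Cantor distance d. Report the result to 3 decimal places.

The sequences differ at 9 of 26 sites (2, 5, 7, 9, 16, 17, 19, 21, 23), so p = 9/26 ≈ 0.346154.
d = −(3/4) ln(1 − 4p/3) = −0.75 ln(1 − 0.461539) = −0.75 ln(0.538461)
  = −0.75 × (-0.619040) = 0.464280 substitutions/site.

0.464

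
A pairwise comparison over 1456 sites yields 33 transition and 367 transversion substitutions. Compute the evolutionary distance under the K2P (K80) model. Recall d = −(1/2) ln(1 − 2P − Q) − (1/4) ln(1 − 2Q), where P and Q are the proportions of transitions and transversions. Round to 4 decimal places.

0.3518

P = 33/1456 ≈ 0.022665 and Q = 367/1456 ≈ 0.25206.
Under the Kimura two-parameter model, d = −½ ln(1 − 2P − Q) − ¼ ln(1 − 2Q).
1 − 2P − Q = 0.70261, giving −½ ln(0.70261) = 0.176477.
1 − 2Q = 0.49588, giving −¼ ln(0.49588) = 0.175355.
d = 0.176477 + 0.175355 = 0.351832.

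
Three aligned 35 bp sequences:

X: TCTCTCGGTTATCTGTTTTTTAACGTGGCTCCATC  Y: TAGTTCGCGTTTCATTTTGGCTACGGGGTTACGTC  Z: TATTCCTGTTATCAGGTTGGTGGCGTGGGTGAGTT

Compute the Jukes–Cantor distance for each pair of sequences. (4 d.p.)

d(X,Y) = 0.7053, d(X,Z) = 0.6355, d(Y,Z) = 0.7053

X–Y: 16/35 sites differ → p ≈ 0.457143, d = −0.75 ln(1 − 0.609524) = 0.705292 ≈ 0.7053.
X–Z: 15/35 sites differ → p ≈ 0.428571, d = −0.75 ln(1 − 0.571428) = 0.635472 ≈ 0.6355.
Y–Z: 16/35 sites differ → p ≈ 0.457143, d = −0.75 ln(1 − 0.609524) = 0.705292 ≈ 0.7053.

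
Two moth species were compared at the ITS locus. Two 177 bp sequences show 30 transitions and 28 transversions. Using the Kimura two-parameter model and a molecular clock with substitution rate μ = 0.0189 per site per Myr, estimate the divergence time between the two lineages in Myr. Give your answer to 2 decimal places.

P = 30/177 ≈ 0.169492 and Q = 28/177 ≈ 0.158192.
Under the Kimura two-parameter model, d = −½ ln(1 − 2P − Q) − ¼ ln(1 − 2Q).
1 − 2P − Q = 0.502824, giving −½ ln(0.502824) = 0.343758.
1 − 2Q = 0.683616, giving −¼ ln(0.683616) = 0.095090.
d = 0.343758 + 0.095090 = 0.438848.
Under a molecular clock d = 2μt, so t = d/(2μ) = 0.438848 / (2 × 0.0189) = 11.61 Myr.

11.61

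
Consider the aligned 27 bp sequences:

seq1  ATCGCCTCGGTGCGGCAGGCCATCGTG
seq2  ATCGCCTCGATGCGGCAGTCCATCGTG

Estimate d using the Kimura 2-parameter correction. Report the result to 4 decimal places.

0.0781

Of 27 sites, 1 differences are transitions and 1 are transversions, so P = 1/27 ≈ 0.037037 and Q = 1/27 ≈ 0.037037.
Under the Kimura two-parameter model, d = −½ ln(1 − 2P − Q) − ¼ ln(1 − 2Q).
1 − 2P − Q = 0.888889, giving −½ ln(0.888889) = 0.058891.
1 − 2Q = 0.925926, giving −¼ ln(0.925926) = 0.019240.
d = 0.058891 + 0.019240 = 0.078131.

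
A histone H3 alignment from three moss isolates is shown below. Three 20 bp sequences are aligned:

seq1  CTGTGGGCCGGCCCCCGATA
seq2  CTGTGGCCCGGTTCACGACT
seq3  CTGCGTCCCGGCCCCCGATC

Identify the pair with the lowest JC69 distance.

seq1–seq2: 6/20 differ, p = 0.300, d = 0.383.
seq1–seq3: 4/20 differ, p = 0.200, d = 0.233.
seq2–seq3: 7/20 differ, p = 0.350, d = 0.471.
The smallest distance is between seq1 and seq3.

seq1 and seq3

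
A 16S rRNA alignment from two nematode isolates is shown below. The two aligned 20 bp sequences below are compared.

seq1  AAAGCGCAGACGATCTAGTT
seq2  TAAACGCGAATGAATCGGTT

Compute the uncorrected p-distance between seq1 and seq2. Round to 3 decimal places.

The sequences differ at 9 of 20 positions (sites 1, 4, 8, 9, 11, 14, 15, 16, 17).
p = 9/20 = 0.450.

0.450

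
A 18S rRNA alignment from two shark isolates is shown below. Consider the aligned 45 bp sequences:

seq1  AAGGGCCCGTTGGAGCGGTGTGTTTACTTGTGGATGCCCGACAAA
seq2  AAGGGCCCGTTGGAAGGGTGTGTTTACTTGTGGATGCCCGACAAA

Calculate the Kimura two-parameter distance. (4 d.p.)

0.0459

Of 45 sites, 1 differences are transitions and 1 are transversions, so P = 1/45 ≈ 0.022222 and Q = 1/45 ≈ 0.022222.
Under the Kimura two-parameter model, d = −½ ln(1 − 2P − Q) − ¼ ln(1 − 2Q).
1 − 2P − Q = 0.933334, giving −½ ln(0.933334) = 0.034496.
1 − 2Q = 0.955556, giving −¼ ln(0.955556) = 0.011365.
d = 0.034496 + 0.011365 = 0.045861.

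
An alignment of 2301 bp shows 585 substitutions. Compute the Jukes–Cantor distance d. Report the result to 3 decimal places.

p = 585/2301 ≈ 0.254237.
d = −(3/4) ln(1 − 4p/3) = −0.75 ln(1 − 0.338983) = −0.75 ln(0.661017)
  = −0.75 × (-0.413976) = 0.310482 substitutions/site.

0.310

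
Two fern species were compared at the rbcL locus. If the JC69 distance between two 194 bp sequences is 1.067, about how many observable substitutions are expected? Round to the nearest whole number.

110

Invert JC69: p = (3/4)(1 − e^(−4d/3)) = 0.75 × (1 − e^(-1.422667)) = 0.75 × (1 − 0.241070) = 0.569198.
Expected differing sites = pL ≈ 0.569198 × 194 = 110.424412 ≈ 110.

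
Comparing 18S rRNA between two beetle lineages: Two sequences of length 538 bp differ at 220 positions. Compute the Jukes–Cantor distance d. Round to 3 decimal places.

0.591

p = 220/538 ≈ 0.408922.
d = −(3/4) ln(1 − 4p/3) = −0.75 ln(1 − 0.545229) = −0.75 ln(0.454771)
  = −0.75 × (-0.787961) = 0.590971 substitutions/site.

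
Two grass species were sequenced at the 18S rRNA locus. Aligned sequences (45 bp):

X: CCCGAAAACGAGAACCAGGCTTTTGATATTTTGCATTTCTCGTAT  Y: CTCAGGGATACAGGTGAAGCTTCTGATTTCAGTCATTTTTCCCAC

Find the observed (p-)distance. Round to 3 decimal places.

The sequences differ at 24 of 45 positions.
p = 24/45 = 0.533333… ≈ 0.533 (to 3 d.p.).

0.533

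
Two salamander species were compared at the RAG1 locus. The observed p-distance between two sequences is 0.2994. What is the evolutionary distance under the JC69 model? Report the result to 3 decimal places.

0.382

d = −(3/4) ln(1 − 4p/3) = −0.75 ln(1 − 0.3992) = −0.75 ln(0.6008)
  = −0.75 × (-0.509493) = 0.382120 substitutions/site.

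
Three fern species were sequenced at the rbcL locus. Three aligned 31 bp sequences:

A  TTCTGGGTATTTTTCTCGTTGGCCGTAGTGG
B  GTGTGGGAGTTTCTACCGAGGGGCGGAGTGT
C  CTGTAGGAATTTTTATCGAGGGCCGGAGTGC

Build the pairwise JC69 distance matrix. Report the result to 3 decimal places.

d(A,B) = 0.544, d(A,C) = 0.367, d(B,C) = 0.269

A–B: 12/31 sites differ → p ≈ 0.387097, d = −0.75 ln(1 − 0.516129) = 0.544453 ≈ 0.544.
A–C: 9/31 sites differ → p ≈ 0.290323, d = −0.75 ln(1 − 0.387097) = 0.367161 ≈ 0.367.
B–C: 7/31 sites differ → p ≈ 0.225806, d = −0.75 ln(1 − 0.301075) = 0.268659 ≈ 0.269.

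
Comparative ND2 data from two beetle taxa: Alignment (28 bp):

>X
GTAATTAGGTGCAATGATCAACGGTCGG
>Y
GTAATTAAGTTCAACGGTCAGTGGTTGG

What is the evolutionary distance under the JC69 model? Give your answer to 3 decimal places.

0.304

The sequences differ at 7 of 28 sites (8, 11, 15, 17, 21, 22, 26), so p = 7/28 = 0.25.
d = −(3/4) ln(1 − 4p/3) = −0.75 ln(1 − 0.333333) = −0.75 ln(0.666667)
  = −0.75 × (-0.405465) = 0.304099 substitutions/site.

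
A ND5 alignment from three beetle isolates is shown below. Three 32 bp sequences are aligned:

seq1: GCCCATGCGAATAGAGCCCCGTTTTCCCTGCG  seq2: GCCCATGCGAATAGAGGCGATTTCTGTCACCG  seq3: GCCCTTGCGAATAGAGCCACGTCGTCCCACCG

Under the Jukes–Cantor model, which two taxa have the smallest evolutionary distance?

seq1–seq2: 9/32 differ, p = 0.281, d = 0.353.
seq1–seq3: 6/32 differ, p = 0.188, d = 0.216.
seq2–seq3: 9/32 differ, p = 0.281, d = 0.353.
The smallest distance is between seq1 and seq3.

seq1 and seq3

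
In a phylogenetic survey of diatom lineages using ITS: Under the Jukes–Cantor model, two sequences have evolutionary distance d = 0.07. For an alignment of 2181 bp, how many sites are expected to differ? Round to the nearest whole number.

Invert JC69: p = (3/4)(1 − e^(−4d/3)) = 0.75 × (1 − e^(-0.093333)) = 0.75 × (1 − 0.910890) = 0.066833.
Expected differing sites = pL ≈ 0.066833 × 2181 = 145.762773 ≈ 146.

146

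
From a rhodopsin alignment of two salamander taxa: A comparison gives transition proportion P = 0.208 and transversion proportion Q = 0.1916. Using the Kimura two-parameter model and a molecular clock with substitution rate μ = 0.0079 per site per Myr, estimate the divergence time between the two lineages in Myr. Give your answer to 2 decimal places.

37.25

Under the Kimura two-parameter model, d = −½ ln(1 − 2P − Q) − ¼ ln(1 − 2Q).
1 − 2P − Q = 0.3924, giving −½ ln(0.3924) = 0.467737.
1 − 2Q = 0.6168, giving −¼ ln(0.6168) = 0.120803.
d = 0.467737 + 0.120803 = 0.588540.
Under a molecular clock d = 2μt, so t = d/(2μ) = 0.588540 / (2 × 0.0079) = 37.25 Myr.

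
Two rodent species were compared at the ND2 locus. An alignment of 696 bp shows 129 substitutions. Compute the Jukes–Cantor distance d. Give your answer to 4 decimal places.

0.2129

p = 129/696 ≈ 0.185345.
d = −(3/4) ln(1 − 4p/3) = −0.75 ln(1 − 0.247127) = −0.75 ln(0.752873)
  = −0.75 × (-0.283859) = 0.212894 substitutions/site.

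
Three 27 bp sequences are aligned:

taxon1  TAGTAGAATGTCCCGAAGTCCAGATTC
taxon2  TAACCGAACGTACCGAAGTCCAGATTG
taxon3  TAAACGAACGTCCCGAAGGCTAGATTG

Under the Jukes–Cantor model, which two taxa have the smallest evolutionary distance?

taxon1–taxon2: 6/27 differ, p = 0.222, d = 0.264.
taxon1–taxon3: 7/27 differ, p = 0.259, d = 0.318.
taxon2–taxon3: 4/27 differ, p = 0.148, d = 0.165.
The smallest distance is between taxon2 and taxon3.

taxon2 and taxon3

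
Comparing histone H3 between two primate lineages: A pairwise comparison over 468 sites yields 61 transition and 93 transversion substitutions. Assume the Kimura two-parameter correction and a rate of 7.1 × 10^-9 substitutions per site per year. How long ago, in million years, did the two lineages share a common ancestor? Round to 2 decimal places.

P = 61/468 ≈ 0.130342 and Q = 93/468 ≈ 0.198718.
Under the Kimura two-parameter model, d = −½ ln(1 − 2P − Q) − ¼ ln(1 − 2Q).
1 − 2P − Q = 0.540598, giving −½ ln(0.540598) = 0.307540.
1 − 2Q = 0.602564, giving −¼ ln(0.602564) = 0.126640.
d = 0.307540 + 0.126640 = 0.434180.
Under a molecular clock d = 2μt, so t = d/(2μ) = 0.434180 / (2 × 7.1 × 10^-9) = 30.58 million years.

30.58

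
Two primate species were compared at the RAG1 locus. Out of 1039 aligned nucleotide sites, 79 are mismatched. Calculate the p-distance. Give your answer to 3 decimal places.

p = 79/1039 = 0.076034… ≈ 0.076 (to 3 d.p.).

0.076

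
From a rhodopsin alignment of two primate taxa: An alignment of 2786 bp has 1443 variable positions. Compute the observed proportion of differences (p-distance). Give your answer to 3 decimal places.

p = 1443/2786 = 0.517946… ≈ 0.518 (to 3 d.p.).

0.518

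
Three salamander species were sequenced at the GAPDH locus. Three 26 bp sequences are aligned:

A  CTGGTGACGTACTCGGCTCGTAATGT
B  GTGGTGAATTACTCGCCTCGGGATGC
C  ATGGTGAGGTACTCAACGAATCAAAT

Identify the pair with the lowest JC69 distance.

A–B: 7/26 differ, p = 0.269, d = 0.334.
A–C: 10/26 differ, p = 0.385, d = 0.539.
B–C: 13/26 differ, p = 0.500, d = 0.824.
The smallest distance is between A and B.

A and B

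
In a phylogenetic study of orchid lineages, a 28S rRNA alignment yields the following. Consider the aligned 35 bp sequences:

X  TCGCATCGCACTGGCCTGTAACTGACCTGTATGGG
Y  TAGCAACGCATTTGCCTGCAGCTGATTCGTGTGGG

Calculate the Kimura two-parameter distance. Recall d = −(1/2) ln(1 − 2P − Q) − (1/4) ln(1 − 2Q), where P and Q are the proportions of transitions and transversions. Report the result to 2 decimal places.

0.38

Of 35 sites, 7 differences are transitions and 3 are transversions, so P = 7/35 = 0.2 and Q = 3/35 ≈ 0.085714.
Under the Kimura two-parameter model, d = −½ ln(1 − 2P − Q) − ¼ ln(1 − 2Q).
1 − 2P − Q = 0.514286, giving −½ ln(0.514286) = 0.332488.
1 − 2Q = 0.828572, giving −¼ ln(0.828572) = 0.047013.
d = 0.332488 + 0.047013 = 0.379501.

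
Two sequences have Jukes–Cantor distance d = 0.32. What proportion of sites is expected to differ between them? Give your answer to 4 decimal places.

0.2605

p = (3/4)(1 − e^(−4d/3)) = 0.75 × (1 − e^(-0.426667)) = 0.75 × (1 − 0.652681) = 0.260489.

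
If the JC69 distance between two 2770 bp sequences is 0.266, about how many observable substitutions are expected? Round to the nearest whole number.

620

Invert JC69: p = (3/4)(1 − e^(−4d/3)) = 0.75 × (1 − e^(-0.354667)) = 0.75 × (1 − 0.701407) = 0.223945.
Expected differing sites = pL ≈ 0.223945 × 2770 = 620.32765 ≈ 620.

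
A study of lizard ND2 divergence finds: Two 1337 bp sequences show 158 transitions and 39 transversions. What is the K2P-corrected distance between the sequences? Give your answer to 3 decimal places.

0.169

P = 158/1337 ≈ 0.118175 and Q = 39/1337 ≈ 0.02917.
Under the Kimura two-parameter model, d = −½ ln(1 − 2P − Q) − ¼ ln(1 − 2Q).
1 − 2P − Q = 0.73448, giving −½ ln(0.73448) = 0.154296.
1 − 2Q = 0.94166, giving −¼ ln(0.94166) = 0.015028.
d = 0.154296 + 0.015028 = 0.169324.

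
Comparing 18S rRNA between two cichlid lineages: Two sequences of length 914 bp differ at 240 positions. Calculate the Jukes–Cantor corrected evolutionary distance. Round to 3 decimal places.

p = 240/914 ≈ 0.262582.
d = −(3/4) ln(1 − 4p/3) = −0.75 ln(1 − 0.350109) = −0.75 ln(0.649891)
  = −0.75 × (-0.430951) = 0.323213 substitutions/site.

0.323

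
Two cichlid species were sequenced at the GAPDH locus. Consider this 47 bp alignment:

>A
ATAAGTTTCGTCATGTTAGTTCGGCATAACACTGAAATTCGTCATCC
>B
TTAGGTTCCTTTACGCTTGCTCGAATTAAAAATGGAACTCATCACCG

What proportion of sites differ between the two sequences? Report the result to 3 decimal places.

The sequences differ at 19 of 47 positions.
p = 19/47 = 0.404255… ≈ 0.404 (to 3 d.p.).

0.404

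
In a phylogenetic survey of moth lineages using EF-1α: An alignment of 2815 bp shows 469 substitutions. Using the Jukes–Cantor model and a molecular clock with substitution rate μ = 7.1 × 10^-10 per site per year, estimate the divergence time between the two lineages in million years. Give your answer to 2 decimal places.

p = 469/2815 ≈ 0.166607.
d = −(3/4) ln(1 − 4p/3) = −0.75 ln(1 − 0.222143) = −0.75 ln(0.777857)
  = −0.75 × (-0.251213) = 0.188410 substitutions/site.
Under a molecular clock d = 2μt, so t = d/(2μ) = 0.188410 / (2 × 7.1 × 10^-10) = 132.68 million years.

132.68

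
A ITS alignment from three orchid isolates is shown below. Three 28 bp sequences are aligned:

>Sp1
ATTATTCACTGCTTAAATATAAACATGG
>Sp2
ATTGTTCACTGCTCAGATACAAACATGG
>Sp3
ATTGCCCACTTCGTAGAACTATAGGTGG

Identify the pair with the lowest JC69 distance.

Sp1 and Sp2

Sp1–Sp2: 4/28 differ, p = 0.143, d = 0.158.
Sp1–Sp3: 11/28 differ, p = 0.393, d = 0.556.
Sp2–Sp3: 11/28 differ, p = 0.393, d = 0.556.
The smallest distance is between Sp1 and Sp2.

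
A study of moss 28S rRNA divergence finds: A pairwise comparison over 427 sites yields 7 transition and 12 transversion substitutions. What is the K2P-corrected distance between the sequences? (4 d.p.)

0.0459

P = 7/427 ≈ 0.016393 and Q = 12/427 ≈ 0.028103.
Under the Kimura two-parameter model, d = −½ ln(1 − 2P − Q) − ¼ ln(1 − 2Q).
1 − 2P − Q = 0.939111, giving −½ ln(0.939111) = 0.031411.
1 − 2Q = 0.943794, giving −¼ ln(0.943794) = 0.014462.
d = 0.031411 + 0.014462 = 0.045873.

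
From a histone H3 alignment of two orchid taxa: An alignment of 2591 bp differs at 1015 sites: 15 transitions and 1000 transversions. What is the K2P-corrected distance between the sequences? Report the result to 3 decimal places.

P = 15/2591 ≈ 0.005789 and Q = 1000/2591 ≈ 0.385951.
Under the Kimura two-parameter model, d = −½ ln(1 − 2P − Q) − ¼ ln(1 − 2Q).
1 − 2P − Q = 0.602471, giving −½ ln(0.602471) = 0.253358.
1 − 2Q = 0.228098, giving −¼ ln(0.228098) = 0.369495.
d = 0.253358 + 0.369495 = 0.622853.

0.623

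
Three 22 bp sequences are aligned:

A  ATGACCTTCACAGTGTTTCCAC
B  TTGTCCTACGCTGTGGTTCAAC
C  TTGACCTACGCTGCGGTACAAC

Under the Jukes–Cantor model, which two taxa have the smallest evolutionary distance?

B and C

A–B: 7/22 differ, p = 0.318, d = 0.414.
A–C: 8/22 differ, p = 0.364, d = 0.497.
B–C: 3/22 differ, p = 0.136, d = 0.151.
The smallest distance is between B and C.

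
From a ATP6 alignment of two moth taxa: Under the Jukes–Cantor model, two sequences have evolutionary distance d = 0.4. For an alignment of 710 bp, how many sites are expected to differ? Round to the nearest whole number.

Invert JC69: p = (3/4)(1 − e^(−4d/3)) = 0.75 × (1 − e^(-0.533333)) = 0.75 × (1 − 0.586646) = 0.310016.
Expected differing sites = pL ≈ 0.310016 × 710 = 220.11136 ≈ 220.

220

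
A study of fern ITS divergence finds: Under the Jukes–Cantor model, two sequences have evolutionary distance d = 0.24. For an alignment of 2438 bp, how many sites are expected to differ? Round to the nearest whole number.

501

Invert JC69: p = (3/4)(1 − e^(−4d/3)) = 0.75 × (1 − e^(-0.32)) = 0.75 × (1 − 0.726149) = 0.205388.
Expected differing sites = pL ≈ 0.205388 × 2438 = 500.735944 ≈ 501.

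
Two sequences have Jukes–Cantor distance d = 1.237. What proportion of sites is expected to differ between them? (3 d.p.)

0.606

p = (3/4)(1 − e^(−4d/3)) = 0.75 × (1 − e^(-1.649333)) = 0.75 × (1 − 0.192178) = 0.605867.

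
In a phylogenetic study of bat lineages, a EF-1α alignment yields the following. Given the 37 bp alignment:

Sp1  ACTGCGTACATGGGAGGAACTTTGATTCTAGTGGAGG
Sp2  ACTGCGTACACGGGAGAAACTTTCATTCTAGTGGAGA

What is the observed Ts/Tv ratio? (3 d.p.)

Transitions are A↔G and C↔T; transversions are all other mismatches.
Transitions: 3. Transversions: 1.
R = 3/1 = 3.000.

3.000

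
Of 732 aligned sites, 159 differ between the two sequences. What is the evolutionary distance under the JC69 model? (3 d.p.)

p = 159/732 ≈ 0.217213.
d = −(3/4) ln(1 − 4p/3) = −0.75 ln(1 − 0.289617) = −0.75 ln(0.710383)
  = −0.75 × (-0.341951) = 0.256463 substitutions/site.

0.256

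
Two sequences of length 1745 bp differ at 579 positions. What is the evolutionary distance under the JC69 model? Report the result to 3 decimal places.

0.438

p = 579/1745 ≈ 0.331805.
d = −(3/4) ln(1 − 4p/3) = −0.75 ln(1 − 0.442407) = −0.75 ln(0.557593)
  = −0.75 × (-0.584126) = 0.438095 substitutions/site.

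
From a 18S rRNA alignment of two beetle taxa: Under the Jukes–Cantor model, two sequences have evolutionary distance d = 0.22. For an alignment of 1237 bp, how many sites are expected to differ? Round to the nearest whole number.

236

Invert JC69: p = (3/4)(1 − e^(−4d/3)) = 0.75 × (1 − e^(-0.293333)) = 0.75 × (1 − 0.745774) = 0.190670.
Expected differing sites = pL ≈ 0.190670 × 1237 = 235.85879 ≈ 236.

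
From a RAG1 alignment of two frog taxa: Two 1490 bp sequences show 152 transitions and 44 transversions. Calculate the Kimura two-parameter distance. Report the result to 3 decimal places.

P = 152/1490 ≈ 0.102013 and Q = 44/1490 ≈ 0.02953.
Under the Kimura two-parameter model, d = −½ ln(1 − 2P − Q) − ¼ ln(1 − 2Q).
1 − 2P − Q = 0.766444, giving −½ ln(0.766444) = 0.132997.
1 − 2Q = 0.94094, giving −¼ ln(0.94094) = 0.015219.
d = 0.132997 + 0.015219 = 0.148216.

0.148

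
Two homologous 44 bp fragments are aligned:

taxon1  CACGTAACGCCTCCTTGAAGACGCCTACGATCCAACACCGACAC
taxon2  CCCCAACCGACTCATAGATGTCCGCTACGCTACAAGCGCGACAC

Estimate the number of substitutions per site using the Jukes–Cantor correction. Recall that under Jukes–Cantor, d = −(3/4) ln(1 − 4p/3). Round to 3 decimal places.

The sequences differ at 16 of 44 sites, so p = 16/44 ≈ 0.363636.
d = −(3/4) ln(1 − 4p/3) = −0.75 ln(1 − 0.484848) = −0.75 ln(0.515152)
  = −0.75 × (-0.663293) = 0.497470 substitutions/site.

0.497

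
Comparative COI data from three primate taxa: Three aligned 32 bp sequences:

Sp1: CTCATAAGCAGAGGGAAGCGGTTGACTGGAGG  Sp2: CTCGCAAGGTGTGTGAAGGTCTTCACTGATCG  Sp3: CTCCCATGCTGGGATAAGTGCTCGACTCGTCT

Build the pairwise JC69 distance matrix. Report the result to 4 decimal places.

d(Sp1,Sp2) = 0.5851, d(Sp1,Sp3) = 0.6566, d(Sp2,Sp3) = 0.5851

Sp1–Sp2: 13/32 sites differ → p = 0.40625, d = −0.75 ln(1 − 0.541667) = 0.585119 ≈ 0.5851.
Sp1–Sp3: 14/32 sites differ → p = 0.4375, d = −0.75 ln(1 − 0.583333) = 0.656601 ≈ 0.6566.
Sp2–Sp3: 13/32 sites differ → p = 0.40625, d = −0.75 ln(1 − 0.541667) = 0.585119 ≈ 0.5851.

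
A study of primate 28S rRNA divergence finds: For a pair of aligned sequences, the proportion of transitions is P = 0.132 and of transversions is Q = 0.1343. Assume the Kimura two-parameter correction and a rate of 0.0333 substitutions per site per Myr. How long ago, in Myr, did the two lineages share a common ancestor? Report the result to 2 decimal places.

4.99

Under the Kimura two-parameter model, d = −½ ln(1 − 2P − Q) − ¼ ln(1 − 2Q).
1 − 2P − Q = 0.6017, giving −½ ln(0.6017) = 0.253998.
1 − 2Q = 0.7314, giving −¼ ln(0.7314) = 0.078199.
d = 0.253998 + 0.078199 = 0.332197.
Under a molecular clock d = 2μt, so t = d/(2μ) = 0.332197 / (2 × 0.0333) = 4.99 Myr.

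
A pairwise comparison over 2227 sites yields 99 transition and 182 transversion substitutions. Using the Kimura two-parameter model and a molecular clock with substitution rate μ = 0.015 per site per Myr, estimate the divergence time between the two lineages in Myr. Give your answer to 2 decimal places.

4.61

P = 99/2227 ≈ 0.044454 and Q = 182/2227 ≈ 0.081724.
Under the Kimura two-parameter model, d = −½ ln(1 − 2P − Q) − ¼ ln(1 − 2Q).
1 − 2P − Q = 0.829368, giving −½ ln(0.829368) = 0.093546.
1 − 2Q = 0.836552, giving −¼ ln(0.836552) = 0.044617.
d = 0.093546 + 0.044617 = 0.138163.
Under a molecular clock d = 2μt, so t = d/(2μ) = 0.138163 / (2 × 0.015) = 4.61 Myr.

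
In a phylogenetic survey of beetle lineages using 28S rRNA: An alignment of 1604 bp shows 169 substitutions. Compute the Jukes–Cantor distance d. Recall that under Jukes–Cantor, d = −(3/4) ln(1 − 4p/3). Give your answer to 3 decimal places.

0.114

p = 169/1604 ≈ 0.105362.
d = −(3/4) ln(1 − 4p/3) = −0.75 ln(1 − 0.140483) = −0.75 ln(0.859517)
  = −0.75 × (-0.151385) = 0.113539 substitutions/site.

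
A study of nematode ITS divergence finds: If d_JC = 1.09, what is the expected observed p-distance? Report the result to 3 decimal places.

0.575

p = (3/4)(1 − e^(−4d/3)) = 0.75 × (1 − e^(-1.453333)) = 0.75 × (1 − 0.233790) = 0.574658.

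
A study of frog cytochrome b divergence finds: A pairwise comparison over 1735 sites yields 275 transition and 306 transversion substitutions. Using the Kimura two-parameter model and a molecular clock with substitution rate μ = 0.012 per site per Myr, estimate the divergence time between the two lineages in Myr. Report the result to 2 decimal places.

18.70

P = 275/1735 ≈ 0.158501 and Q = 306/1735 ≈ 0.176369.
Under the Kimura two-parameter model, d = −½ ln(1 − 2P − Q) − ¼ ln(1 − 2Q).
1 − 2P − Q = 0.506629, giving −½ ln(0.506629) = 0.339988.
1 − 2Q = 0.647262, giving −¼ ln(0.647262) = 0.108751.
d = 0.339988 + 0.108751 = 0.448739.
Under a molecular clock d = 2μt, so t = d/(2μ) = 0.448739 / (2 × 0.012) = 18.70 Myr.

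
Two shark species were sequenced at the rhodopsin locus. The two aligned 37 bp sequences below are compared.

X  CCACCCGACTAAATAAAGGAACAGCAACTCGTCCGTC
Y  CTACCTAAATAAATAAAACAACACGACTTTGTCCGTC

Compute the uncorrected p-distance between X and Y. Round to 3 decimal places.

The sequences differ at 11 of 37 positions.
p = 11/37 = 0.297297… ≈ 0.297 (to 3 d.p.).

0.297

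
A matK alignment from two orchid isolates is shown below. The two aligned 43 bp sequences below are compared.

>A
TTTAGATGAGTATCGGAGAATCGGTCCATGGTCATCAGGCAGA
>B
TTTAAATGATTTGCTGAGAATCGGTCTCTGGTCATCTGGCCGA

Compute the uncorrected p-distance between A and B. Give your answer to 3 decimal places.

The sequences differ at 9 of 43 positions (sites 5, 10, 12, 13, 15, 27, 28, 37, 41).
p = 9/43 = 0.209302… ≈ 0.209 (to 3 d.p.).

0.209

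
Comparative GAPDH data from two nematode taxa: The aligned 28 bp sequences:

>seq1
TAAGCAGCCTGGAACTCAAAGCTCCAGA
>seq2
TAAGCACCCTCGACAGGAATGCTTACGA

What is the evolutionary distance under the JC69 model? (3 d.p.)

0.485

The sequences differ at 10 of 28 sites (7, 11, 14, 15, 16, 17, 20, 24, 25, 26), so p = 10/28 ≈ 0.357143.
d = −(3/4) ln(1 − 4p/3) = −0.75 ln(1 − 0.476191) = −0.75 ln(0.523809)
  = −0.75 × (-0.646628) = 0.484971 substitutions/site.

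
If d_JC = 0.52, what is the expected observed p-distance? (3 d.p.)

p = (3/4)(1 − e^(−4d/3)) = 0.75 × (1 − e^(-0.693333)) = 0.75 × (1 − 0.499907) = 0.375070.

0.375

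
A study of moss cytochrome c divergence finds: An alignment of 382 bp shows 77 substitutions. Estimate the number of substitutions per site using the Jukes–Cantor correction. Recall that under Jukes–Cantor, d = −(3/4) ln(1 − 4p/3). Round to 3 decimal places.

0.235

p = 77/382 ≈ 0.201571.
d = −(3/4) ln(1 − 4p/3) = −0.75 ln(1 − 0.268761) = −0.75 ln(0.731239)
  = −0.75 × (-0.313015) = 0.234761 substitutions/site.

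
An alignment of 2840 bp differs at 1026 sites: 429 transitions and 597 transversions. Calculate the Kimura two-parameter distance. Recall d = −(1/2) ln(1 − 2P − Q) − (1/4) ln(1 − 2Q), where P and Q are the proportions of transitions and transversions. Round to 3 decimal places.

0.495

P = 429/2840 ≈ 0.151056 and Q = 597/2840 ≈ 0.210211.
Under the Kimura two-parameter model, d = −½ ln(1 − 2P − Q) − ¼ ln(1 − 2Q).
1 − 2P − Q = 0.487677, giving −½ ln(0.487677) = 0.359051.
1 − 2Q = 0.579578, giving −¼ ln(0.579578) = 0.136364.
d = 0.359051 + 0.136364 = 0.495415.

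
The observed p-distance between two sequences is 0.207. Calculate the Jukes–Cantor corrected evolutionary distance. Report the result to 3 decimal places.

d = −(3/4) ln(1 − 4p/3) = −0.75 ln(1 − 0.276) = −0.75 ln(0.724)
  = −0.75 × (-0.322964) = 0.242223 substitutions/site.

0.242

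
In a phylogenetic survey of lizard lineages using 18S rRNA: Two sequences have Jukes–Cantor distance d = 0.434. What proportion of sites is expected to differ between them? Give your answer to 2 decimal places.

0.33

p = (3/4)(1 − e^(−4d/3)) = 0.75 × (1 − e^(-0.578667)) = 0.75 × (1 − 0.560645) = 0.329516.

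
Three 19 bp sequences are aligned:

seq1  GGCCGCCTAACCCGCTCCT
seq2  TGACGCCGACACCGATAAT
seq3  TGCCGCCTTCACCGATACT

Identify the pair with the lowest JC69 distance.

seq2 and seq3

seq1–seq2: 8/19 differ, p = 0.421, d = 0.618.
seq1–seq3: 6/19 differ, p = 0.316, d = 0.410.
seq2–seq3: 4/19 differ, p = 0.211, d = 0.247.
The smallest distance is between seq2 and seq3.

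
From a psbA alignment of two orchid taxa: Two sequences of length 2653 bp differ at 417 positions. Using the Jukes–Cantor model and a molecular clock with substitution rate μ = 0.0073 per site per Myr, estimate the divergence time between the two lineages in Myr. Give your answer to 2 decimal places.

12.08

p = 417/2653 ≈ 0.157181.
d = −(3/4) ln(1 − 4p/3) = −0.75 ln(1 − 0.209575) = −0.75 ln(0.790425)
  = −0.75 × (-0.235185) = 0.176389 substitutions/site.
Under a molecular clock d = 2μt, so t = d/(2μ) = 0.176389 / (2 × 0.0073) = 12.08 Myr.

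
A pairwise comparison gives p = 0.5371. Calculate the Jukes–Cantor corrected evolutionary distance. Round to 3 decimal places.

0.944

d = −(3/4) ln(1 − 4p/3) = −0.75 ln(1 − 0.716133) = −0.75 ln(0.283867)
  = −0.75 × (-1.259249) = 0.944437 substitutions/site.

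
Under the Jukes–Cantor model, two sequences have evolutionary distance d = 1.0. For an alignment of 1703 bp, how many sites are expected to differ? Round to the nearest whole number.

Invert JC69: p = (3/4)(1 − e^(−4d/3)) = 0.75 × (1 − e^(-1.333333)) = 0.75 × (1 − 0.263597) = 0.552302.
Expected differing sites = pL ≈ 0.552302 × 1703 = 940.570306 ≈ 941.

941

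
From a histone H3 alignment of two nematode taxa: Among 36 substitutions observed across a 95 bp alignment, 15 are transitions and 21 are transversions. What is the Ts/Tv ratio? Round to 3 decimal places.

0.714

R = 15/21 = 0.714285… ≈ 0.714 (to 3 d.p.).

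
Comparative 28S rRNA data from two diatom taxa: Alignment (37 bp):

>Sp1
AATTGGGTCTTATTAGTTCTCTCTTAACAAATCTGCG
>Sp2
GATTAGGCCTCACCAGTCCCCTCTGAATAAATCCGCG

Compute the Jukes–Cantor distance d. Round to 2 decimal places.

0.38

The sequences differ at 11 of 37 sites, so p = 11/37 ≈ 0.297297.
d = −(3/4) ln(1 − 4p/3) = −0.75 ln(1 − 0.396396) = −0.75 ln(0.603604)
  = −0.75 × (-0.504837) = 0.378628 substitutions/site.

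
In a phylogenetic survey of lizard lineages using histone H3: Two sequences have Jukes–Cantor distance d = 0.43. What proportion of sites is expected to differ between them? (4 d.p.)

0.3273

p = (3/4)(1 − e^(−4d/3)) = 0.75 × (1 − e^(-0.573333)) = 0.75 × (1 − 0.563644) = 0.327267.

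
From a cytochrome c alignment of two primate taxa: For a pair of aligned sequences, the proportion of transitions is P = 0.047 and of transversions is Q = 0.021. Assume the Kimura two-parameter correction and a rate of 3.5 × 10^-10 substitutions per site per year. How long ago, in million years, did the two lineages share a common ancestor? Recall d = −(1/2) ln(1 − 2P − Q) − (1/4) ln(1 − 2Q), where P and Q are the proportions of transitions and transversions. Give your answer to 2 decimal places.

Under the Kimura two-parameter model, d = −½ ln(1 − 2P − Q) − ¼ ln(1 − 2Q).
1 − 2P − Q = 0.885, giving −½ ln(0.885) = 0.061084.
1 − 2Q = 0.958, giving −¼ ln(0.958) = 0.010727.
d = 0.061084 + 0.010727 = 0.071811.
Under a molecular clock d = 2μt, so t = d/(2μ) = 0.071811 / (2 × 3.5 × 10^-10) = 102.59 million years.

102.59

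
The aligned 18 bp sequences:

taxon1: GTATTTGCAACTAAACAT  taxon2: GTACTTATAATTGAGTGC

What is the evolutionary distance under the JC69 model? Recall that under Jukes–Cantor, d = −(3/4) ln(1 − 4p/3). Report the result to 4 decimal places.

The sequences differ at 9 of 18 sites (4, 7, 8, 11, 13, 15, 16, 17, 18), so p = 9/18 = 0.5.
d = −(3/4) ln(1 − 4p/3) = −0.75 ln(1 − 0.666667) = −0.75 ln(0.333333)
  = −0.75 × (-1.098613) = 0.823960 substitutions/site.

0.8240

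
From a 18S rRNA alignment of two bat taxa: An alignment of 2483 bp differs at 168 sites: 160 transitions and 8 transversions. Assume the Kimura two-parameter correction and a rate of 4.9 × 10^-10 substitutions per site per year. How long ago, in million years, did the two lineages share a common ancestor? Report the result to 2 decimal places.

P = 160/2483 ≈ 0.064438 and Q = 8/2483 ≈ 0.003222.
Under the Kimura two-parameter model, d = −½ ln(1 − 2P − Q) − ¼ ln(1 − 2Q).
1 − 2P − Q = 0.867902, giving −½ ln(0.867902) = 0.070838.
1 − 2Q = 0.993556, giving −¼ ln(0.993556) = 0.001616.
d = 0.070838 + 0.001616 = 0.072454.
Under a molecular clock d = 2μt, so t = d/(2μ) = 0.072454 / (2 × 4.9 × 10^-10) = 73.93 million years.

73.93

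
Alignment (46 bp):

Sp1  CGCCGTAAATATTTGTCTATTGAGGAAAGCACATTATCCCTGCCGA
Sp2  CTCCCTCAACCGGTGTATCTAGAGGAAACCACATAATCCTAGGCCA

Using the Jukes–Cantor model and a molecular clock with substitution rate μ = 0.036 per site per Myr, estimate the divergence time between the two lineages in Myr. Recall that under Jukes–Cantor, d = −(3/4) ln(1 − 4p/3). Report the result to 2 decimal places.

The sequences differ at 16 of 46 sites, so p = 16/46 ≈ 0.347826.
d = −(3/4) ln(1 − 4p/3) = −0.75 ln(1 − 0.463768) = −0.75 ln(0.536232)
  = −0.75 × (-0.623188) = 0.467391 substitutions/site.
Under a molecular clock d = 2μt, so t = d/(2μ) = 0.467391 / (2 × 0.036) = 6.49 Myr.

6.49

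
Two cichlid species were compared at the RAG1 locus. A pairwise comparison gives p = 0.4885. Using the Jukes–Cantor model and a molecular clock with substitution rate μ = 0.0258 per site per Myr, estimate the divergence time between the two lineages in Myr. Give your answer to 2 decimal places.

d = −(3/4) ln(1 − 4p/3) = −0.75 ln(1 − 0.651333) = −0.75 ln(0.348667)
  = −0.75 × (-1.053638) = 0.790229 substitutions/site.
Under a molecular clock d = 2μt, so t = d/(2μ) = 0.790229 / (2 × 0.0258) = 15.31 Myr.

15.31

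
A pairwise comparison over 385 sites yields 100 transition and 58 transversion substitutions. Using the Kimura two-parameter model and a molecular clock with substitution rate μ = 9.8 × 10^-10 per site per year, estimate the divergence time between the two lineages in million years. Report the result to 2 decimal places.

P = 100/385 ≈ 0.25974 and Q = 58/385 ≈ 0.150649.
Under the Kimura two-parameter model, d = −½ ln(1 − 2P − Q) − ¼ ln(1 − 2Q).
1 − 2P − Q = 0.329871, giving −½ ln(0.329871) = 0.554527.
1 − 2Q = 0.698702, giving −¼ ln(0.698702) = 0.089633.
d = 0.554527 + 0.089633 = 0.644160.
Under a molecular clock d = 2μt, so t = d/(2μ) = 0.644160 / (2 × 9.8 × 10^-10) = 328.65 million years.

328.65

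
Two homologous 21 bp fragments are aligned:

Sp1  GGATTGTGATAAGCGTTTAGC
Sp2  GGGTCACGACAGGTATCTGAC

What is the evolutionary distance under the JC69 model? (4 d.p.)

The sequences differ at 11 of 21 sites, so p = 11/21 ≈ 0.52381.
d = −(3/4) ln(1 − 4p/3) = −0.75 ln(1 − 0.698413) = −0.75 ln(0.301587)
  = −0.75 × (-1.198697) = 0.899023 substitutions/site.

0.8990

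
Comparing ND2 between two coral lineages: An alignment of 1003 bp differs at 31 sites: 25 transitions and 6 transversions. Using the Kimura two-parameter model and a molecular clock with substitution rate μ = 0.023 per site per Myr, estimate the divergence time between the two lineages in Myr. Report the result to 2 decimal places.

0.69

P = 25/1003 ≈ 0.024925 and Q = 6/1003 ≈ 0.005982.
Under the Kimura two-parameter model, d = −½ ln(1 − 2P − Q) − ¼ ln(1 − 2Q).
1 − 2P − Q = 0.944168, giving −½ ln(0.944168) = 0.028726.
1 − 2Q = 0.988036, giving −¼ ln(0.988036) = 0.003009.
d = 0.028726 + 0.003009 = 0.031735.
Under a molecular clock d = 2μt, so t = d/(2μ) = 0.031735 / (2 × 0.023) = 0.69 Myr.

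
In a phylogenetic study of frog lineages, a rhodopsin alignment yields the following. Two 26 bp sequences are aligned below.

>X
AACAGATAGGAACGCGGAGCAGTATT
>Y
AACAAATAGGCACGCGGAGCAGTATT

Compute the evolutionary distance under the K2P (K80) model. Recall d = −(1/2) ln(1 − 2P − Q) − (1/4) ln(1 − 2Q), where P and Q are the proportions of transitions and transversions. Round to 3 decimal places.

0.081

Of 26 sites, 1 differences are transitions and 1 are transversions, so P = 1/26 ≈ 0.038462 and Q = 1/26 ≈ 0.038462.
Under the Kimura two-parameter model, d = −½ ln(1 − 2P − Q) − ¼ ln(1 − 2Q).
1 − 2P − Q = 0.884614, giving −½ ln(0.884614) = 0.061302.
1 − 2Q = 0.923076, giving −¼ ln(0.923076) = 0.020011.
d = 0.061302 + 0.020011 = 0.081313.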